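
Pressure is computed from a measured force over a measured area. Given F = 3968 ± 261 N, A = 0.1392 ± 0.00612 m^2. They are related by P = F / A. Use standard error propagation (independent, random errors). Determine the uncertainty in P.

2260 Pa

Relative error in a monomial: (δP/P)² = Σ (nᵢ · δxᵢ/xᵢ)².
  (1·δF/F)² = (1×0.0658)² = 0.00433;  (-1·δA/A)² = (-1×0.0440)² = 0.00193
δP/P = √(0.00626) = 0.0791
P = 28510 Pa, so δP = 0.0791 × 28510 = 2260 Pa.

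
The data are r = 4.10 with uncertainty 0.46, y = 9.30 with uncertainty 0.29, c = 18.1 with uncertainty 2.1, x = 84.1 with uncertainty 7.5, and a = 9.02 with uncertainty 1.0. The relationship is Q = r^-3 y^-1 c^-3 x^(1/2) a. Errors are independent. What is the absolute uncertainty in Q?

For a monomial Q ∝ r^-3, y^-1, c^-3, x^(1/2), a, fractional errors add in quadrature:
  (-3·δr/r)² = (-3×0.112)² = 0.113;  (-1·δy/y)² = (-1×0.0312)² = 0.000972;  (-3·δc/c)² = (-3×0.116)² = 0.121;  (½·δx/x)² = (0.5×0.0892)² = 0.00199;  (1·δa/a)² = (1×0.111)² = 0.0123
δQ/Q = √(0.250) = 0.500
Q = 2.18e-05, so δQ = 0.500 × 2.18e-05 = 1.09e-05.

1.09e-05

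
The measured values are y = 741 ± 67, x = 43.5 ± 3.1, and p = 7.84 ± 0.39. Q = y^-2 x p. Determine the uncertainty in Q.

Each factor contributes (exponent × relative error)² to (δQ/Q)²:
  (-2·δy/y)² = (-2×0.0904)² = 0.0327;  (1·δx/x)² = (1×0.0713)² = 0.00508;  (1·δp/p)² = (1×0.0497)² = 0.00247
δQ/Q = √(0.0403) = 0.201
Q = 0.000621, so δQ = 0.201 × 0.000621 = 0.000125.

0.000125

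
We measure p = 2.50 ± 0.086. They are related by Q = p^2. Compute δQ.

Q ∝ p^2, so δQ/Q = |2| · δp/p = 2 × 0.0344 = 0.0688.
Q = 6.25, so δQ = 0.0688 × 6.25 = 0.430.

0.430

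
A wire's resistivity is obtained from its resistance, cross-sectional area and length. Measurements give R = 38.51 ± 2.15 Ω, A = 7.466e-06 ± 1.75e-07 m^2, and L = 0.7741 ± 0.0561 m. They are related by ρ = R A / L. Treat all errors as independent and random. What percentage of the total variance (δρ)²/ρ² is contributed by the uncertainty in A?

(δρ/ρ)² = (1·δR/R)² + (1·δA/A)² + (-1·δL/L)²
  R term: (1×0.0558)² = 0.00312
  A term: (1×0.0234)² = 0.000549
  L term: (-1×0.0725)² = 0.00525
Total = 0.00892. Share from A = 0.000549/0.00892 = 0.0616.

6.16%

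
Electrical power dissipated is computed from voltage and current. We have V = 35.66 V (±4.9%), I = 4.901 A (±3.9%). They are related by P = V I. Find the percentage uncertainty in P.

6.26%

Since P is a product/quotient, work with relative uncertainties:
  (1·δV/V)² = (1×0.0490)² = 0.00240;  (1·δI/I)² = (1×0.0390)² = 0.00152
δP/P = √(0.00392) = 0.0626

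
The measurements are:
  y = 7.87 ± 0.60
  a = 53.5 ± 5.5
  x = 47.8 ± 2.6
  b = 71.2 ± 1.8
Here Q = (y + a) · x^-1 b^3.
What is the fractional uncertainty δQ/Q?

0.130

Let u = y + a = 61.4. δu = √(δy² + δa²) = √(0.360 + 30.2) = 5.53, so δu/u = 0.0902.
Q is then a monomial in u, x, b:
δQ/Q = √((δu/u)² + (-1·δx/x)² + (3·δb/b)²) = √(0.00813 + 0.00296 + 0.00575) = 0.130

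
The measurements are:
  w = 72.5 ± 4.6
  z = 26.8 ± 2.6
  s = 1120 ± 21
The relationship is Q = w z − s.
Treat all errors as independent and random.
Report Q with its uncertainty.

Let p = w·z = 1940. δp/p = √((1·δw/w)² + (1·δz/z)²) = √(0.00403 + 0.00941) = 0.116, so δp = 225.
Q = p − s: δQ = √(δp² + δs²) = √(50700 + 441) = 226
Q = 823.

823 ± 226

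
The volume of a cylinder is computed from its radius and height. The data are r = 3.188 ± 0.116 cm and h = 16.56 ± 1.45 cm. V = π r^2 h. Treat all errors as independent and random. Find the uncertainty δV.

60.2 cm^3

Products/powers → add relative errors in quadrature, weighted by exponent:
  (2·δr/r)² = (2×0.0364)² = 0.00530;  (1·δh/h)² = (1×0.0876)² = 0.00767
δV/V = √(0.0130) = 0.114
V = 528.7 cm^3, so δV = 0.114 × 528.7 = 60.2 cm^3.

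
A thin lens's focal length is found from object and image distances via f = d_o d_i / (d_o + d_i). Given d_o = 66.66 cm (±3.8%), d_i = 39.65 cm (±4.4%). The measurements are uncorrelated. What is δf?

0.771 cm

∂f/∂d_o = (d_i/(d_o+d_i))² = 0.139;  ∂f/∂d_i = (d_o/(d_o+d_i))² = 0.393
δf = √((∂f/∂d_o · δd_o)² + (∂f/∂d_i · δd_i)²) = √(0.124 + 0.470) = 0.771 cm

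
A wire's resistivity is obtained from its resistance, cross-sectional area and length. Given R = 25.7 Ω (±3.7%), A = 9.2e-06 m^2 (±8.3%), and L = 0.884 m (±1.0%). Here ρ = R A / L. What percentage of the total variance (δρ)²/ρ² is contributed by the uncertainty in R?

(δρ/ρ)² = (1·δR/R)² + (1·δA/A)² + (-1·δL/L)²
  R term: (1×0.0370)² = 0.00137
  A term: (1×0.0830)² = 0.00689
  L term: (-1×0.0100)² = 0.000100
Total = 0.00836. Share from R = 0.00137/0.00836 = 0.164.

16.4%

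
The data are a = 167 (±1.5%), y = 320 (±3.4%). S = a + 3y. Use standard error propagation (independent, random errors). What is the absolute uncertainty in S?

S is a linear combination, so absolute uncertainties add in quadrature:
  (δa)² = 6.28;  (3·δy)² = 1070
δS = √(1070) = 32.7

32.7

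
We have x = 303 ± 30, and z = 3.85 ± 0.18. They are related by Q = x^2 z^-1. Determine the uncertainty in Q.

Q is a product of powers, so relative uncertainties combine in quadrature:
  (2·δx/x)² = (2×0.0990)² = 0.0392;  (-1·δz/z)² = (-1×0.0468)² = 0.00219
δQ/Q = √(0.0414) = 0.203
Q = 23800, so δQ = 0.203 × 23800 = 4850.

4850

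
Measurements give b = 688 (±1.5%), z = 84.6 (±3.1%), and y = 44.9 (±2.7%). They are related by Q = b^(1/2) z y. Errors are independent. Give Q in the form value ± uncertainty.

Relative error in a monomial: (δQ/Q)² = Σ (nᵢ · δxᵢ/xᵢ)².
  (½·δb/b)² = (0.5×0.0150)² = 5.63e-05;  (1·δz/z)² = (1×0.0310)² = 0.000961;  (1·δy/y)² = (1×0.0270)² = 0.000729
δQ/Q = √(0.00175) = 0.0418
Q = 99600, so δQ = 0.0418 × 99600 = 4160.

99600 ± 4160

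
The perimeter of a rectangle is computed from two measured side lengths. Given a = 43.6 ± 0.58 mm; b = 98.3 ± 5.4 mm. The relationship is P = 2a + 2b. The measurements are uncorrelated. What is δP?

10.9 mm

Each term contributes (cᵢ δxᵢ)² to (δP)²:
  (2·δa)² = 1.35;  (2·δb)² = 117
δP = √(118) = 10.9 mm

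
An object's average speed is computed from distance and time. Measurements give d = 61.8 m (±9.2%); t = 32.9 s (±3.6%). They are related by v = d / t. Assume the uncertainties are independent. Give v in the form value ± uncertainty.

Each factor contributes (exponent × relative error)² to (δv/v)²:
  (1·δd/d)² = (1×0.0920)² = 0.00846;  (-1·δt/t)² = (-1×0.0360)² = 0.00130
δv/v = √(0.00976) = 0.0988
v = 1.88 m/s, so δv = 0.0988 × 1.88 = 0.186 m/s.

1.88 ± 0.186 m/s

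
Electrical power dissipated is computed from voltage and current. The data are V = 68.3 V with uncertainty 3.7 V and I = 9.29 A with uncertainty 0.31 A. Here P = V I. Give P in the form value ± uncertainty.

635 ± 40.4 W

Relative error in a monomial: (δP/P)² = Σ (nᵢ · δxᵢ/xᵢ)².
  (1·δV/V)² = (1×0.0542)² = 0.00293;  (1·δI/I)² = (1×0.0334)² = 0.00111
δP/P = √(0.00405) = 0.0636
P = 635 W, so δP = 0.0636 × 635 = 40.4 W.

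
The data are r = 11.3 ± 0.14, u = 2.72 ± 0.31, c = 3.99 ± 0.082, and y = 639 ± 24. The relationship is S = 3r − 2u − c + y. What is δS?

Sums and differences: (δS)² = Σ (cᵢ δxᵢ)².
  (3·δr)² = 0.176;  (2·δu)² = 0.384;  (δc)² = 0.00672;  (δy)² = 576
δS = √(577) = 24.0

24.0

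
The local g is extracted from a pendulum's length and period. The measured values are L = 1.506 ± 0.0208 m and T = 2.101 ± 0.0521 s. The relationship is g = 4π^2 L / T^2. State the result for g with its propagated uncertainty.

For a monomial g ∝ L, T^-2, fractional errors add in quadrature:
  (1·δL/L)² = (1×0.0138)² = 0.000191;  (-2·δT/T)² = (-2×0.0248)² = 0.00246
δg/g = √(0.00265) = 0.0515
g = 13.47 m/s^2, so δg = 0.0515 × 13.47 = 0.693 m/s^2.

13.47 ± 0.693 m/s^2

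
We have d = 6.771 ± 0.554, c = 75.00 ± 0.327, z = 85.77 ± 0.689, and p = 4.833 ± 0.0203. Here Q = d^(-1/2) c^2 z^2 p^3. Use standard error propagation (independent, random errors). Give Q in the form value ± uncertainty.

(1.795 ± 0.0836) × 10^9

Each factor contributes (exponent × relative error)² to (δQ/Q)²:
  (−½·δd/d)² = (-0.5×0.0818)² = 0.00167;  (2·δc/c)² = (2×0.00436)² = 7.6e-05;  (2·δz/z)² = (2×0.00803)² = 0.000258;  (3·δp/p)² = (3×0.00420)² = 0.000159
δQ/Q = √(0.00217) = 0.0465
Q = 1.795e+09, so δQ = 0.0465 × 1.795e+09 = 8.36e+07.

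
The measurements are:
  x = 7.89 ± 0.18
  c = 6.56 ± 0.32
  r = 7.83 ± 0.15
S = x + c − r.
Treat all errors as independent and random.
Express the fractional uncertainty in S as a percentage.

Each term contributes (cᵢ δxᵢ)² to (δS)²:
  (δx)² = 0.0324;  (δc)² = 0.102;  (δr)² = 0.0225
δS = √(0.157) = 0.397
S = 6.62, so δS/S = 0.397/6.62 = 0.0599.

5.99%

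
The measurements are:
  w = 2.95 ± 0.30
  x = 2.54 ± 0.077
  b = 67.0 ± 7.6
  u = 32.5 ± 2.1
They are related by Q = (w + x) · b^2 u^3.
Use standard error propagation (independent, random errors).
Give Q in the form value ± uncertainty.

(8.46 ± 2.57) × 10^8

Let h = w + x = 5.49. δh = √(δw² + δx²) = √(0.0900 + 0.00593) = 0.310, so δh/h = 0.0564.
Q is then a monomial in h, b, u:
δQ/Q = √((δh/h)² + (2·δb/b)² + (3·δu/u)²) = √(0.00318 + 0.0515 + 0.0376) = 0.304
Q = 8.46e+08, so δQ = 0.304 × 8.46e+08 = 2.57e+08.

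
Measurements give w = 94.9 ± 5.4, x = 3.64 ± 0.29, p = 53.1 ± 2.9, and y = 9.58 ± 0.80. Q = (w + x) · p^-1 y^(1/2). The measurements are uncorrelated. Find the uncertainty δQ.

Let u = w + x = 98.5. δu = √(δw² + δx²) = √(29.2 + 0.0841) = 5.41, so δu/u = 0.0549.
Q is then a monomial in u, p, y:
δQ/Q = √((δu/u)² + (-1·δp/p)² + (½·δy/y)²) = √(0.00301 + 0.00298 + 0.00174) = 0.0880
Q = 5.74, so δQ = 0.0880 × 5.74 = 0.505.

0.505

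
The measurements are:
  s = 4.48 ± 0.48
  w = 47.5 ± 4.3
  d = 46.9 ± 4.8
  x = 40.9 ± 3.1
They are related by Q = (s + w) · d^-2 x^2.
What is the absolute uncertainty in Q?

10.6

Let u = s + w = 52.0. δu = √(δs² + δw²) = √(0.230 + 18.5) = 4.33, so δu/u = 0.0832.
Q is then a monomial in u, d, x:
δQ/Q = √((δu/u)² + (-2·δd/d)² + (2·δx/x)²) = √(0.00693 + 0.0419 + 0.0230) = 0.268
Q = 39.5, so δQ = 0.268 × 39.5 = 10.6.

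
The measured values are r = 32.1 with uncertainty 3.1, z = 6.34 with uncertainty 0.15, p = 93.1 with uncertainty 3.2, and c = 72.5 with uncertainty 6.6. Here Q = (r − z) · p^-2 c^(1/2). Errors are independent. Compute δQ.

Let u = r − z = 25.8. δu = √(δr² + δz²) = √(9.61 + 0.0225) = 3.10, so δu/u = 0.120.
Q is then a monomial in u, p, c:
δQ/Q = √((δu/u)² + (-2·δp/p)² + (½·δc/c)²) = √(0.0145 + 0.00473 + 0.00207) = 0.146
Q = 0.0253, so δQ = 0.146 × 0.0253 = 0.00369.

0.00369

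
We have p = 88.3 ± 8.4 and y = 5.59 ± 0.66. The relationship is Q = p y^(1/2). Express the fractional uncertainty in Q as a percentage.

Since Q is a product/quotient, work with relative uncertainties:
  (1·δp/p)² = (1×0.0951)² = 0.00905;  (½·δy/y)² = (0.5×0.118)² = 0.00349
δQ/Q = √(0.0125) = 0.112

11.2%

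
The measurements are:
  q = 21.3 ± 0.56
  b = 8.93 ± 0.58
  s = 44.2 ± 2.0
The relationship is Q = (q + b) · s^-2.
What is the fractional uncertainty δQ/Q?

0.0943

Let u = q + b = 30.2. δu = √(δq² + δb²) = √(0.314 + 0.336) = 0.806, so δu/u = 0.0267.
Q is then a monomial in u, s:
δQ/Q = √((δu/u)² + (-2·δs/s)²) = √(0.000711 + 0.00819) = 0.0943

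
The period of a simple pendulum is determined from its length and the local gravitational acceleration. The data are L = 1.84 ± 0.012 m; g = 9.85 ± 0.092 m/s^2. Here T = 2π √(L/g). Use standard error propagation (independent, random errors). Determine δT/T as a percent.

Relative error in a monomial: (δT/T)² = Σ (nᵢ · δxᵢ/xᵢ)².
  (½·δL/L)² = (0.5×0.00652)² = 1.06e-05;  (−½·δg/g)² = (-0.5×0.00934)² = 2.18e-05
δT/T = √(3.24e-05) = 0.00570

0.570%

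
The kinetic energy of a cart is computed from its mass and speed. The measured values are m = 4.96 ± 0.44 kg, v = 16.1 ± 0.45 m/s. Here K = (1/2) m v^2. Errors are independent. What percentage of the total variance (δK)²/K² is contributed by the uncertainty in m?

(δK/K)² = (1·δm/m)² + (2·δv/v)²
  m term: (1×0.0887)² = 0.00787
  v term: (2×0.0280)² = 0.00312
Total = 0.0110. Share from m = 0.00787/0.0110 = 0.716.

71.6%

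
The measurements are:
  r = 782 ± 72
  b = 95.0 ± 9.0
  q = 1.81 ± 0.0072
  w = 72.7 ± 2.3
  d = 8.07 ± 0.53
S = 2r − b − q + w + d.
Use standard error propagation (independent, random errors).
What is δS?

144

S is a linear combination, so absolute uncertainties add in quadrature:
  (2·δr)² = 20700;  (δb)² = 81.0;  (δq)² = 5.18e-05;  (δw)² = 5.29;  (δd)² = 0.281
δS = √(20800) = 144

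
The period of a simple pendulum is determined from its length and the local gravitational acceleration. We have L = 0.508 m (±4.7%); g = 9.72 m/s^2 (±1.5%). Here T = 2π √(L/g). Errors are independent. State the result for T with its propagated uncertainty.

1.44 ± 0.0354 s

Since T is a product/quotient, work with relative uncertainties:
  (½·δL/L)² = (0.5×0.0470)² = 0.000552;  (−½·δg/g)² = (-0.5×0.0150)² = 5.63e-05
δT/T = √(0.000608) = 0.0247
T = 1.44 s, so δT = 0.0247 × 1.44 = 0.0354 s.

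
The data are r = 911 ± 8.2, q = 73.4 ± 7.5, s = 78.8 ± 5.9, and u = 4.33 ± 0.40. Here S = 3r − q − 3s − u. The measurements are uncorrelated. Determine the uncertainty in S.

Each term contributes (cᵢ δxᵢ)² to (δS)²:
  (3·δr)² = 605;  (δq)² = 56.2;  (3·δs)² = 313;  (δu)² = 0.160
δS = √(975) = 31.2

31.2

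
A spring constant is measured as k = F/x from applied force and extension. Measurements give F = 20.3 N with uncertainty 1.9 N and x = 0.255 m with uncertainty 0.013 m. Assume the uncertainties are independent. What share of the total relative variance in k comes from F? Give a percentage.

(δk/k)² = (1·δF/F)² + (-1·δx/x)²
  F term: (1×0.0936)² = 0.00876
  x term: (-1×0.0510)² = 0.00260
Total = 0.0114. Share from F = 0.00876/0.0114 = 0.771.

77.1%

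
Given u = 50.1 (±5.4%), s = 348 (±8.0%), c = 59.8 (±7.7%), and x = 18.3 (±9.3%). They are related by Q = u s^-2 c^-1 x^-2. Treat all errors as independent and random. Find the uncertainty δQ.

Each factor contributes (exponent × relative error)² to (δQ/Q)²:
  (1·δu/u)² = (1×0.0540)² = 0.00292;  (-2·δs/s)² = (-2×0.0800)² = 0.0256;  (-1·δc/c)² = (-1×0.0770)² = 0.00593;  (-2·δx/x)² = (-2×0.0930)² = 0.0346
δQ/Q = √(0.0690) = 0.263
Q = 2.07e-08, so δQ = 0.263 × 2.07e-08 = 5.43e-09.

5.43e-09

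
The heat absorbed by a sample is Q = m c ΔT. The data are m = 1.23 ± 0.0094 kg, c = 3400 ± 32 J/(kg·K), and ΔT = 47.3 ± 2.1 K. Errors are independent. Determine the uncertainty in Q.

9100 J

Relative error in a monomial: (δQ/Q)² = Σ (nᵢ · δxᵢ/xᵢ)².
  (1·δm/m)² = (1×0.00764)² = 5.84e-05;  (1·δc/c)² = (1×0.00941)² = 8.86e-05;  (1·δΔT/ΔT)² = (1×0.0444)² = 0.00197
δQ/Q = √(0.00212) = 0.0460
Q = 1.98e+05 J, so δQ = 0.0460 × 1.98e+05 = 9100 J.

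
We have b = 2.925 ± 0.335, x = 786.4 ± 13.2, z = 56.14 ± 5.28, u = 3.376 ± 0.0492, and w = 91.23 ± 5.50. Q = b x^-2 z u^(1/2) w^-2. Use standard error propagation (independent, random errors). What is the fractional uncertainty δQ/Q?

Q is a product of powers, so relative uncertainties combine in quadrature:
  (1·δb/b)² = (1×0.115)² = 0.0131;  (-2·δx/x)² = (-2×0.0168)² = 0.00113;  (1·δz/z)² = (1×0.0941)² = 0.00885;  (½·δu/u)² = (0.5×0.0146)² = 5.31e-05;  (-2·δw/w)² = (-2×0.0603)² = 0.0145
δQ/Q = √(0.0377) = 0.194

0.194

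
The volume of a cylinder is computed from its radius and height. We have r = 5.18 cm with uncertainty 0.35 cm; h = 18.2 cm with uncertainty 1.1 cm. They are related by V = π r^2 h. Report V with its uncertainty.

1530 ± 227 cm^3

V is a product of powers, so relative uncertainties combine in quadrature:
  (2·δr/r)² = (2×0.0676)² = 0.0183;  (1·δh/h)² = (1×0.0604)² = 0.00365
δV/V = √(0.0219) = 0.148
V = 1530 cm^3, so δV = 0.148 × 1530 = 227 cm^3.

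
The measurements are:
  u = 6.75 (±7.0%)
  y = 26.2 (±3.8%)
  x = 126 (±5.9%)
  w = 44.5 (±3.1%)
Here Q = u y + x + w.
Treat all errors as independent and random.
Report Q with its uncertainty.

Let p = u·y = 177. δp/p = √((1·δu/u)² + (1·δy/y)²) = √(0.00490 + 0.00144) = 0.0796, so δp = 14.1.
Q = p + x + w: δQ = √(δp² + δx² + δw²) = √(198 + 55.3 + 1.90) = 16.0
Q = 347.

347 ± 16.0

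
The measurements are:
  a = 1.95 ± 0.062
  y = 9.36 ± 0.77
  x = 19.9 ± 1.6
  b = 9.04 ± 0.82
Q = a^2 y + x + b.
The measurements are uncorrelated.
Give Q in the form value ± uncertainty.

Let p = a^2·y = 35.6. δp/p = √((2·δa/a)² + (1·δy/y)²) = √(0.00404 + 0.00677) = 0.104, so δp = 3.70.
Q = p + x + b: δQ = √(δp² + δx² + δb²) = √(13.7 + 2.56 + 0.672) = 4.11
Q = 64.5.

64.5 ± 4.11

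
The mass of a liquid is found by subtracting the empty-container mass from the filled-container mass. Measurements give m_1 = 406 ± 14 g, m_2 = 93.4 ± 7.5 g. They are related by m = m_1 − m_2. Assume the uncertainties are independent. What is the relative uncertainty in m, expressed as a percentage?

5.08%

Sums and differences: (δm)² = Σ (cᵢ δxᵢ)².
  (δm_1)² = 196;  (δm_2)² = 56.2
δm = √(252) = 15.9 g
m = 313 g, so δm/m = 15.9/313 = 0.0508.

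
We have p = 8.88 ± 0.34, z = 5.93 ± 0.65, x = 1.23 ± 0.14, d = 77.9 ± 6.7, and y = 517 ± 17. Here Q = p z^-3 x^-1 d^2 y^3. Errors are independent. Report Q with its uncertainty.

(2.90 ± 1.17) × 10^10

Products/powers → add relative errors in quadrature, weighted by exponent:
  (1·δp/p)² = (1×0.0383)² = 0.00147;  (-3·δz/z)² = (-3×0.110)² = 0.108;  (-1·δx/x)² = (-1×0.114)² = 0.0130;  (2·δd/d)² = (2×0.0860)² = 0.0296;  (3·δy/y)² = (3×0.0329)² = 0.00973
δQ/Q = √(0.162) = 0.402
Q = 2.9e+10, so δQ = 0.402 × 2.9e+10 = 1.17e+10.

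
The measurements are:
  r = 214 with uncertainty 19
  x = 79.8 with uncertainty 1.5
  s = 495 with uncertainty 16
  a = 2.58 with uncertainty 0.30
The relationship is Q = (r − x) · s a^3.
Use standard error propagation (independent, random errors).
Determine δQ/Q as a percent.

37.8%

Let u = r − x = 134. δu = √(δr² + δx²) = √(361 + 2.25) = 19.1, so δu/u = 0.142.
Q is then a monomial in u, s, a:
δQ/Q = √((δu/u)² + (1·δs/s)² + (3·δa/a)²) = √(0.0202 + 0.00104 + 0.122) = 0.378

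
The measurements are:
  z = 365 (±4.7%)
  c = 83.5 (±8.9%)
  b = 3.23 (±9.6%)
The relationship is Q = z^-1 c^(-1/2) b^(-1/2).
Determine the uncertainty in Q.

Since Q is a product/quotient, work with relative uncertainties:
  (-1·δz/z)² = (-1×0.0470)² = 0.00221;  (−½·δc/c)² = (-0.5×0.0890)² = 0.00198;  (−½·δb/b)² = (-0.5×0.0960)² = 0.00230
δQ/Q = √(0.00649) = 0.0806
Q = 0.000167, so δQ = 0.0806 × 0.000167 = 1.34e-05.

1.34e-05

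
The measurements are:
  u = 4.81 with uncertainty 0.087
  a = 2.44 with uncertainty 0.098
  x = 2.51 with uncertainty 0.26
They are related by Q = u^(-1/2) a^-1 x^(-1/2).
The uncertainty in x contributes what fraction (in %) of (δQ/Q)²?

61.3%

(δQ/Q)² = (−½·δu/u)² + (-1·δa/a)² + (−½·δx/x)²
  u term: (-0.5×0.0181)² = 8.18e-05
  a term: (-1×0.0402)² = 0.00161
  x term: (-0.5×0.104)² = 0.00268
Total = 0.00438. Share from x = 0.00268/0.00438 = 0.613.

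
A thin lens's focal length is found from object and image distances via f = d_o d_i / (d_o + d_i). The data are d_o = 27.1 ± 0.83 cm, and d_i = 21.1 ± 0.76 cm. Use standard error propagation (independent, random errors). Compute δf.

0.288 cm

∂f/∂d_o = (d_i/(d_o+d_i))² = 0.192;  ∂f/∂d_i = (d_o/(d_o+d_i))² = 0.316
δf = √((∂f/∂d_o · δd_o)² + (∂f/∂d_i · δd_i)²) = √(0.0253 + 0.0577) = 0.288 cm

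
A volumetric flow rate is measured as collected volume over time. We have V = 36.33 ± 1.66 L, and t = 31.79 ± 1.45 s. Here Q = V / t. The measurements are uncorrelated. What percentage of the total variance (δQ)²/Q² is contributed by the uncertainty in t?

(δQ/Q)² = (1·δV/V)² + (-1·δt/t)²
  V term: (1×0.0457)² = 0.00209
  t term: (-1×0.0456)² = 0.00208
Total = 0.00417. Share from t = 0.00208/0.00417 = 0.499.

49.9%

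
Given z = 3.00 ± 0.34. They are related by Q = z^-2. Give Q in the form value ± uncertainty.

0.111 ± 0.0252

Q ∝ z^-2, so δQ/Q = |-2| · δz/z = 2 × 0.113 = 0.227.
Q = 0.111, so δQ = 0.227 × 0.111 = 0.0252.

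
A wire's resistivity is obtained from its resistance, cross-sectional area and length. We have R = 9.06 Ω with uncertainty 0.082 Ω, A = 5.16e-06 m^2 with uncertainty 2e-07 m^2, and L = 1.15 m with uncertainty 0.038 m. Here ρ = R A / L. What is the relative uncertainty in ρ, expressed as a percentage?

Since ρ is a product/quotient, work with relative uncertainties:
  (1·δR/R)² = (1×0.00905)² = 8.19e-05;  (1·δA/A)² = (1×0.0388)² = 0.00150;  (-1·δL/L)² = (-1×0.0330)² = 0.00109
δρ/ρ = √(0.00268) = 0.0517

5.17%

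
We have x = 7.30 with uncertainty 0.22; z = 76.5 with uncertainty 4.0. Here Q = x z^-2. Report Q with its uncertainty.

Each factor contributes (exponent × relative error)² to (δQ/Q)²:
  (1·δx/x)² = (1×0.0301)² = 0.000908;  (-2·δz/z)² = (-2×0.0523)² = 0.0109
δQ/Q = √(0.0118) = 0.109
Q = 0.00125, so δQ = 0.109 × 0.00125 = 0.000136.

0.00125 ± 0.000136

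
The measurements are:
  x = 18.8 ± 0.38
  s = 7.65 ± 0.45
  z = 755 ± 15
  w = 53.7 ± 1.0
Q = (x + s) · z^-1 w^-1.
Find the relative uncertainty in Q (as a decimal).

0.0352

Let u = x + s = 26.5. δu = √(δx² + δs²) = √(0.144 + 0.203) = 0.589, so δu/u = 0.0223.
Q is then a monomial in u, z, w:
δQ/Q = √((δu/u)² + (-1·δz/z)² + (-1·δw/w)²) = √(0.000496 + 0.000395 + 0.000347) = 0.0352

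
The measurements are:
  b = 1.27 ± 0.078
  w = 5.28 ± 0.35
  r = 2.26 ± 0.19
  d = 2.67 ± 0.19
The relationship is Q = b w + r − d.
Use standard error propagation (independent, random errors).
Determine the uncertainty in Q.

0.663

Let p = b·w = 6.71. δp/p = √((1·δb/b)² + (1·δw/w)²) = √(0.00377 + 0.00439) = 0.0904, so δp = 0.606.
Q = p + r − d: δQ = √(δp² + δr² + δd²) = √(0.367 + 0.0361 + 0.0361) = 0.663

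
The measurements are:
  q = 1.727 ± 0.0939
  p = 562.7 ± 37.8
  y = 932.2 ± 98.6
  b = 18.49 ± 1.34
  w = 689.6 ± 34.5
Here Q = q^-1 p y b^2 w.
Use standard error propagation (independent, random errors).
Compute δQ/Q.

0.205

Products/powers → add relative errors in quadrature, weighted by exponent:
  (-1·δq/q)² = (-1×0.0544)² = 0.00296;  (1·δp/p)² = (1×0.0672)² = 0.00451;  (1·δy/y)² = (1×0.106)² = 0.0112;  (2·δb/b)² = (2×0.0725)² = 0.0210;  (1·δw/w)² = (1×0.0500)² = 0.00250
δQ/Q = √(0.0422) = 0.205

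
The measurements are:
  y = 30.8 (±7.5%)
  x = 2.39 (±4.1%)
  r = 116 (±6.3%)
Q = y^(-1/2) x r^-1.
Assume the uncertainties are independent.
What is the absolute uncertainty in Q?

Q is a product of powers, so relative uncertainties combine in quadrature:
  (−½·δy/y)² = (-0.5×0.0750)² = 0.00141;  (1·δx/x)² = (1×0.0410)² = 0.00168;  (-1·δr/r)² = (-1×0.0630)² = 0.00397
δQ/Q = √(0.00706) = 0.0840
Q = 0.00371, so δQ = 0.0840 × 0.00371 = 0.000312.

0.000312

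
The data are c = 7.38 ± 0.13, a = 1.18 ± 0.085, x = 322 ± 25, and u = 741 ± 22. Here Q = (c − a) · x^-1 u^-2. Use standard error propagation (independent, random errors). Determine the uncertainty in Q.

3.54e-09

Let w = c − a = 6.20. δw = √(δc² + δa²) = √(0.0169 + 0.00723) = 0.155, so δw/w = 0.0251.
Q is then a monomial in w, x, u:
δQ/Q = √((δw/w)² + (-1·δx/x)² + (-2·δu/u)²) = √(0.000628 + 0.00603 + 0.00353) = 0.101
Q = 3.51e-08, so δQ = 0.101 × 3.51e-08 = 3.54e-09.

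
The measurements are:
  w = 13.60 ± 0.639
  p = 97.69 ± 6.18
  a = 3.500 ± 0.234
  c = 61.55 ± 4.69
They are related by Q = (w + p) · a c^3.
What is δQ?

Let u = w + p = 111.3. δu = √(δw² + δp²) = √(0.408 + 38.2) = 6.21, so δu/u = 0.0558.
Q is then a monomial in u, a, c:
δQ/Q = √((δu/u)² + (1·δa/a)² + (3·δc/c)²) = √(0.00312 + 0.00447 + 0.0523) = 0.245
Q = 9.083e+07, so δQ = 0.245 × 9.083e+07 = 2.22e+07.

2.22e+07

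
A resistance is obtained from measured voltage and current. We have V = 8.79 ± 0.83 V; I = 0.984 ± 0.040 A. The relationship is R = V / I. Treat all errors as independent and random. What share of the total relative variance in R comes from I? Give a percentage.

15.6%

(δR/R)² = (1·δV/V)² + (-1·δI/I)²
  V term: (1×0.0944)² = 0.00892
  I term: (-1×0.0407)² = 0.00165
Total = 0.0106. Share from I = 0.00165/0.0106 = 0.156.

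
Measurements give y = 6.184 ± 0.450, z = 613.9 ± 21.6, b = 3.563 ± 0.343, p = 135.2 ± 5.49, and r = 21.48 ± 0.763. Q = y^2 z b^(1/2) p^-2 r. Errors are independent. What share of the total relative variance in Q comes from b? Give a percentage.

(δQ/Q)² = (2·δy/y)² + (1·δz/z)² + (½·δb/b)² + (-2·δp/p)² + (1·δr/r)²
  y term: (2×0.0728)² = 0.0212
  z term: (1×0.0352)² = 0.00124
  b term: (0.5×0.0963)² = 0.00232
  p term: (-2×0.0406)² = 0.00660
  r term: (1×0.0355)² = 0.00126
Total = 0.0326. Share from b = 0.00232/0.0326 = 0.0711.

7.11%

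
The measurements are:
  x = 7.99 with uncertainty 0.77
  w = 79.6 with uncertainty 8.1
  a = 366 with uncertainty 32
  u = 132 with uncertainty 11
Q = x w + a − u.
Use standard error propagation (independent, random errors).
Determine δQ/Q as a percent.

Let p = x·w = 636. δp/p = √((1·δx/x)² + (1·δw/w)²) = √(0.00929 + 0.0104) = 0.140, so δp = 89.1.
Q = p + a − u: δQ = √(δp² + δa² + δu²) = √(7950 + 1020 + 121) = 95.3
Q = 870, so δQ/Q = 95.3/870 = 0.110.

11.0%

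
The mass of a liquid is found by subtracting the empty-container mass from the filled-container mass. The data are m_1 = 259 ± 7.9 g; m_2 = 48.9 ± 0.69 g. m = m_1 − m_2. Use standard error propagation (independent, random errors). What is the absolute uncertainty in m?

7.93 g

Each term contributes (cᵢ δxᵢ)² to (δm)²:
  (δm_1)² = 62.4;  (δm_2)² = 0.476
δm = √(62.9) = 7.93 g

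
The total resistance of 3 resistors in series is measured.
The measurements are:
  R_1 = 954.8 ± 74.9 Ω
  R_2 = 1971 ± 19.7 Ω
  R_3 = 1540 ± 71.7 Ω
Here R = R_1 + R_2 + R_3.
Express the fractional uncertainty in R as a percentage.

For a sum/difference, combine absolute errors in quadrature:
  (δR_1)² = 5610;  (δR_2)² = 388;  (δR_3)² = 5140
δR = √(11100) = 106 Ω
R = 4466 Ω, so δR/R = 106/4466 = 0.0236.

2.36%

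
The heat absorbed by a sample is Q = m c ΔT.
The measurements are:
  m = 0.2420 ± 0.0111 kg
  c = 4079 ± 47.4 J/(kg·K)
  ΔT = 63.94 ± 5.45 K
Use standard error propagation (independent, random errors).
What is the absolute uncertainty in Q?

6150 J

Since Q is a product/quotient, work with relative uncertainties:
  (1·δm/m)² = (1×0.0459)² = 0.00210;  (1·δc/c)² = (1×0.0116)² = 0.000135;  (1·δΔT/ΔT)² = (1×0.0852)² = 0.00727
δQ/Q = √(0.00950) = 0.0975
Q = 63120 J, so δQ = 0.0975 × 63120 = 6150 J.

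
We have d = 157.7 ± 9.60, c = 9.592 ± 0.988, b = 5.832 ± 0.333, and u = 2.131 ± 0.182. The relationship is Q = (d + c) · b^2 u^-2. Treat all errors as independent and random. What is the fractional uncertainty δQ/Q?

Let w = d + c = 167.3. δw = √(δd² + δc²) = √(92.2 + 0.976) = 9.65, so δw/w = 0.0577.
Q is then a monomial in w, b, u:
δQ/Q = √((δw/w)² + (2·δb/b)² + (-2·δu/u)²) = √(0.00333 + 0.0130 + 0.0292) = 0.213

0.213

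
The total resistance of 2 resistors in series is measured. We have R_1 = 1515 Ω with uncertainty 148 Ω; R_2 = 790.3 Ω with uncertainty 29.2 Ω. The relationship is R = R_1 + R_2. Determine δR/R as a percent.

6.54%

R is a linear combination, so absolute uncertainties add in quadrature:
  (δR_1)² = 21900;  (δR_2)² = 853
δR = √(22800) = 151 Ω
R = 2305 Ω, so δR/R = 151/2305 = 0.0654.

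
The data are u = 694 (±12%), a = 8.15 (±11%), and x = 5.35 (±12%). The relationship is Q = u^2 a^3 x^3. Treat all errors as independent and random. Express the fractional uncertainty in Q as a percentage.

54.4%

For a monomial Q ∝ u^2, a^3, x^3, fractional errors add in quadrature:
  (2·δu/u)² = (2×0.120)² = 0.0576;  (3·δa/a)² = (3×0.110)² = 0.109;  (3·δx/x)² = (3×0.120)² = 0.130
δQ/Q = √(0.296) = 0.544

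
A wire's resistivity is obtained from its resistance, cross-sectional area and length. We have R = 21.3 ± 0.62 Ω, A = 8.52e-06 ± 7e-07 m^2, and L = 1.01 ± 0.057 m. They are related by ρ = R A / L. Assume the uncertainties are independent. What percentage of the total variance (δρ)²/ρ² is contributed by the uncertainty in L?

29.5%

(δρ/ρ)² = (1·δR/R)² + (1·δA/A)² + (-1·δL/L)²
  R term: (1×0.0291)² = 0.000847
  A term: (1×0.0822)² = 0.00675
  L term: (-1×0.0564)² = 0.00318
Total = 0.0108. Share from L = 0.00318/0.0108 = 0.295.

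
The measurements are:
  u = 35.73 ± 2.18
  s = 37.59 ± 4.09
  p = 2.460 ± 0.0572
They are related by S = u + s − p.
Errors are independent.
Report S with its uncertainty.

For a sum/difference, combine absolute errors in quadrature:
  (δu)² = 4.75;  (δs)² = 16.7;  (δp)² = 0.00327
δS = √(21.5) = 4.64
S = 70.86.

70.86 ± 4.64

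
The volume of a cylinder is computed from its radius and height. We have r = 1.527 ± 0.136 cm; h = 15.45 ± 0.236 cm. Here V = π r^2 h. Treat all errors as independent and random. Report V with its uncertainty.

For a monomial V ∝ r^2, h, fractional errors add in quadrature:
  (2·δr/r)² = (2×0.0891)² = 0.0317;  (1·δh/h)² = (1×0.0153)² = 0.000233
δV/V = √(0.0320) = 0.179
V = 113.2 cm^3, so δV = 0.179 × 113.2 = 20.2 cm^3.

113.2 ± 20.2 cm^3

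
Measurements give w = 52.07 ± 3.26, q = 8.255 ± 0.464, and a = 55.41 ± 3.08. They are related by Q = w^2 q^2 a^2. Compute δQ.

Products/powers → add relative errors in quadrature, weighted by exponent:
  (2·δw/w)² = (2×0.0626)² = 0.0157;  (2·δq/q)² = (2×0.0562)² = 0.0126;  (2·δa/a)² = (2×0.0556)² = 0.0124
δQ/Q = √(0.0407) = 0.202
Q = 5.673e+08, so δQ = 0.202 × 5.673e+08 = 1.14e+08.

1.14e+08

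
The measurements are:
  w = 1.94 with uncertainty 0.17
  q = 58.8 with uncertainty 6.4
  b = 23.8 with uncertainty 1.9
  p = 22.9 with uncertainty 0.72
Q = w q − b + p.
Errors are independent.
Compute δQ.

Let h = w·q = 114. δh/h = √((1·δw/w)² + (1·δq/q)²) = √(0.00768 + 0.0118) = 0.140, so δh = 15.9.
Q = h − b + p: δQ = √(δh² + δb² + δp²) = √(254 + 3.61 + 0.518) = 16.1

16.1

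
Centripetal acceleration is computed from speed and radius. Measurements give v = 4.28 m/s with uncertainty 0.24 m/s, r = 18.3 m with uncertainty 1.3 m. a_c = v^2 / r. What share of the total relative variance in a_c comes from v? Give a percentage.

71.4%

(δa_c/a_c)² = (2·δv/v)² + (-1·δr/r)²
  v term: (2×0.0561)² = 0.0126
  r term: (-1×0.0710)² = 0.00505
Total = 0.0176. Share from v = 0.0126/0.0176 = 0.714.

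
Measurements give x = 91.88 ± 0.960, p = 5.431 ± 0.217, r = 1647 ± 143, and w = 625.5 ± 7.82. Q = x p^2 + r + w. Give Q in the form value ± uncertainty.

Let h = x·p^2 = 2710. δh/h = √((1·δx/x)² + (2·δp/p)²) = √(0.000109 + 0.00639) = 0.0806, so δh = 218.
Q = h + r + w: δQ = √(δh² + δr² + δw²) = √(47700 + 20400 + 61.2) = 261
Q = 4983.

4983 ± 261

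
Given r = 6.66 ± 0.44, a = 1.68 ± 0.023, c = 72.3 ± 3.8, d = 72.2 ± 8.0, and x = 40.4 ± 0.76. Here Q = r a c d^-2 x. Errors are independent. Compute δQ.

1.49

Products/powers → add relative errors in quadrature, weighted by exponent:
  (1·δr/r)² = (1×0.0661)² = 0.00436;  (1·δa/a)² = (1×0.0137)² = 0.000187;  (1·δc/c)² = (1×0.0526)² = 0.00276;  (-2·δd/d)² = (-2×0.111)² = 0.0491;  (1·δx/x)² = (1×0.0188)² = 0.000354
δQ/Q = √(0.0568) = 0.238
Q = 6.27, so δQ = 0.238 × 6.27 = 1.49.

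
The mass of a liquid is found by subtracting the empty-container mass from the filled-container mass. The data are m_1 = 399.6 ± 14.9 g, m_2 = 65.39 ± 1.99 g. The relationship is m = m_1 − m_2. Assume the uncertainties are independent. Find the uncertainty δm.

15.0 g

Each term contributes (cᵢ δxᵢ)² to (δm)²:
  (δm_1)² = 222;  (δm_2)² = 3.96
δm = √(226) = 15.0 g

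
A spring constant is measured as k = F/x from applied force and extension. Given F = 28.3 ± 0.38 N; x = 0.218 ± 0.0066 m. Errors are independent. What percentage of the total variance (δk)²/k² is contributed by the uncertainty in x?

(δk/k)² = (1·δF/F)² + (-1·δx/x)²
  F term: (1×0.0134)² = 0.000180
  x term: (-1×0.0303)² = 0.000917
Total = 0.00110. Share from x = 0.000917/0.00110 = 0.836.

83.6%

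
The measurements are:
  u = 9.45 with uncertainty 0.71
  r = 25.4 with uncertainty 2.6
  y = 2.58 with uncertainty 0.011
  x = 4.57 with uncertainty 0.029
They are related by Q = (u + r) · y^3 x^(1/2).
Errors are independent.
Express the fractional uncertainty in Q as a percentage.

Let w = u + r = 34.8. δw = √(δu² + δr²) = √(0.504 + 6.76) = 2.70, so δw/w = 0.0773.
Q is then a monomial in w, y, x:
δQ/Q = √((δw/w)² + (3·δy/y)² + (½·δx/x)²) = √(0.00598 + 0.000164 + 1.01e-05) = 0.0785

7.85%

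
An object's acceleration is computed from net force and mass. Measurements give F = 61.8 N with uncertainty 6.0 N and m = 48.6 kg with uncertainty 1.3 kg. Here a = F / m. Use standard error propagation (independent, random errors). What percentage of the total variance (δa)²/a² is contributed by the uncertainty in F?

92.9%

(δa/a)² = (1·δF/F)² + (-1·δm/m)²
  F term: (1×0.0971)² = 0.00943
  m term: (-1×0.0267)² = 0.000716
Total = 0.0101. Share from F = 0.00943/0.0101 = 0.929.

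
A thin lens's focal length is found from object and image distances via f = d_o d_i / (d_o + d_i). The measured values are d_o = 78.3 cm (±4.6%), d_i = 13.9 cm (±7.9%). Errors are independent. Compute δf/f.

0.0674

∂f/∂d_o = (d_i/(d_o+d_i))² = 0.0227;  ∂f/∂d_i = (d_o/(d_o+d_i))² = 0.721
δf = √((∂f/∂d_o · δd_o)² + (∂f/∂d_i · δd_i)²) = √(0.00670 + 0.627) = 0.796 cm
f = 11.8 cm, so δf/f = 0.796/11.8 = 0.0674.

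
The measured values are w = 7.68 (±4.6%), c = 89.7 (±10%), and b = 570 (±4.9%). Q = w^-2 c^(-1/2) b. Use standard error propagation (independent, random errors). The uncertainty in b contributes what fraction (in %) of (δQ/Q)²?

(δQ/Q)² = (-2·δw/w)² + (−½·δc/c)² + (1·δb/b)²
  w term: (-2×0.0460)² = 0.00846
  c term: (-0.5×0.100)² = 0.00250
  b term: (1×0.0490)² = 0.00240
Total = 0.0134. Share from b = 0.00240/0.0134 = 0.180.

18.0%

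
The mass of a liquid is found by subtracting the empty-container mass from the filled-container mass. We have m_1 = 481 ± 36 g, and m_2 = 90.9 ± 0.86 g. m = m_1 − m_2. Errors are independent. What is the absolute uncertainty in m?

m is a linear combination, so absolute uncertainties add in quadrature:
  (δm_1)² = 1300;  (δm_2)² = 0.740
δm = √(1300) = 36.0 g

36.0 g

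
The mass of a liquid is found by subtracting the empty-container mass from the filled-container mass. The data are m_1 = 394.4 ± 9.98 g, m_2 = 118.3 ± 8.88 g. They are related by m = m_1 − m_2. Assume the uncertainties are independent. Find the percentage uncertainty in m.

4.84%

Sums and differences: (δm)² = Σ (cᵢ δxᵢ)².
  (δm_1)² = 99.6;  (δm_2)² = 78.9
δm = √(178) = 13.4 g
m = 276.1 g, so δm/m = 13.4/276.1 = 0.0484.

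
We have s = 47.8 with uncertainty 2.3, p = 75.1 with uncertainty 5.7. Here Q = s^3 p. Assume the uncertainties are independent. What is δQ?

1.34e+06

Relative error in a monomial: (δQ/Q)² = Σ (nᵢ · δxᵢ/xᵢ)².
  (3·δs/s)² = (3×0.0481)² = 0.0208;  (1·δp/p)² = (1×0.0759)² = 0.00576
δQ/Q = √(0.0266) = 0.163
Q = 8.2e+06, so δQ = 0.163 × 8.2e+06 = 1.34e+06.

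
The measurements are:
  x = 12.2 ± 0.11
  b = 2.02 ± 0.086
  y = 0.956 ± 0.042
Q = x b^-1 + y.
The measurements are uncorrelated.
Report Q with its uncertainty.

Let p = x·b^-1 = 6.04. δp/p = √((1·δx/x)² + (-1·δb/b)²) = √(8.13e-05 + 0.00181) = 0.0435, so δp = 0.263.
Q = p + y: δQ = √(δp² + δy²) = √(0.0691 + 0.00176) = 0.266
Q = 7.00.

7.00 ± 0.266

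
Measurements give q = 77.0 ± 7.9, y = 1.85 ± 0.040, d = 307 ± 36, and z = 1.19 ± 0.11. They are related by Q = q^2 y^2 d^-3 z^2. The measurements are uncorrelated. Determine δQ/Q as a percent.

Relative error in a monomial: (δQ/Q)² = Σ (nᵢ · δxᵢ/xᵢ)².
  (2·δq/q)² = (2×0.103)² = 0.0421;  (2·δy/y)² = (2×0.0216)² = 0.00187;  (-3·δd/d)² = (-3×0.117)² = 0.124;  (2·δz/z)² = (2×0.0924)² = 0.0342
δQ/Q = √(0.202) = 0.449

44.9%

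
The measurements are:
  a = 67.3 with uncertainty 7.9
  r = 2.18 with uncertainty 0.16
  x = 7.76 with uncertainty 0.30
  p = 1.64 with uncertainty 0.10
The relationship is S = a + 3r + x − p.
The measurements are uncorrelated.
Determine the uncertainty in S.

7.92

Absolute uncertainties add in quadrature for a linear combination:
  (δa)² = 62.4;  (3·δr)² = 0.230;  (δx)² = 0.0900;  (δp)² = 0.0100
δS = √(62.7) = 7.92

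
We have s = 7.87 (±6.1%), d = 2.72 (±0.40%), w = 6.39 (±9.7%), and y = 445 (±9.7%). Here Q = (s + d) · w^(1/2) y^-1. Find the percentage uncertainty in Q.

Let u = s + d = 10.6. δu = √(δs² + δd²) = √(0.230 + 0.000118) = 0.480, so δu/u = 0.0453.
Q is then a monomial in u, w, y:
δQ/Q = √((δu/u)² + (½·δw/w)² + (-1·δy/y)²) = √(0.00206 + 0.00235 + 0.00941) = 0.118

11.8%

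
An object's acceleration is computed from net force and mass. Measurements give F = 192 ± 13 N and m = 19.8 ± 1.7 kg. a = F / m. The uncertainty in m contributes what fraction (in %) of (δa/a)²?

(δa/a)² = (1·δF/F)² + (-1·δm/m)²
  F term: (1×0.0677)² = 0.00458
  m term: (-1×0.0859)² = 0.00737
Total = 0.0120. Share from m = 0.00737/0.0120 = 0.617.

61.7%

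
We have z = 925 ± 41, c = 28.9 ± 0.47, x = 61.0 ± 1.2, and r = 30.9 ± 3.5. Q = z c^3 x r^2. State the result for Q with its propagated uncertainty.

(1.30 ± 0.308) × 10^12

Relative error in a monomial: (δQ/Q)² = Σ (nᵢ · δxᵢ/xᵢ)².
  (1·δz/z)² = (1×0.0443)² = 0.00196;  (3·δc/c)² = (3×0.0163)² = 0.00238;  (1·δx/x)² = (1×0.0197)² = 0.000387;  (2·δr/r)² = (2×0.113)² = 0.0513
δQ/Q = √(0.0561) = 0.237
Q = 1.3e+12, so δQ = 0.237 × 1.3e+12 = 3.08e+11.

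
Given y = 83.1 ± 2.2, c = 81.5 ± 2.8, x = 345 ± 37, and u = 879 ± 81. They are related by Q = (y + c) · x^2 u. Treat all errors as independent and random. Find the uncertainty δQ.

4.04e+09

Let w = y + c = 165. δw = √(δy² + δc²) = √(4.84 + 7.84) = 3.56, so δw/w = 0.0216.
Q is then a monomial in w, x, u:
δQ/Q = √((δw/w)² + (2·δx/x)² + (1·δu/u)²) = √(0.000468 + 0.0460 + 0.00849) = 0.234
Q = 1.72e+10, so δQ = 0.234 × 1.72e+10 = 4.04e+09.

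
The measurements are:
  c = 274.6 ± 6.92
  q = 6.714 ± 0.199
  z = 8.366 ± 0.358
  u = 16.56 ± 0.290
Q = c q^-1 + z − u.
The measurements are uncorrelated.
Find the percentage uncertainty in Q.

5.06%

Let p = c·q^-1 = 40.90. δp/p = √((1·δc/c)² + (-1·δq/q)²) = √(0.000635 + 0.000879) = 0.0389, so δp = 1.59.
Q = p + z − u: δQ = √(δp² + δz² + δu²) = √(2.53 + 0.128 + 0.0841) = 1.66
Q = 32.71, so δQ/Q = 1.66/32.71 = 0.0506.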